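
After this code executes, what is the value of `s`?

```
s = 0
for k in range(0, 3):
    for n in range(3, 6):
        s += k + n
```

k=0,n=3: s = 0+3 = 3
k=0,n=4: s = 3+4 = 7
k=0,n=5: s = 7+5 = 12
k=1,n=3: s = 12+4 = 16
k=1,n=4: s = 16+5 = 21
k=1,n=5: s = 21+6 = 27
k=2,n=3: s = 27+5 = 32
k=2,n=4: s = 32+6 = 38
k=2,n=5: s = 38+7 = 45

45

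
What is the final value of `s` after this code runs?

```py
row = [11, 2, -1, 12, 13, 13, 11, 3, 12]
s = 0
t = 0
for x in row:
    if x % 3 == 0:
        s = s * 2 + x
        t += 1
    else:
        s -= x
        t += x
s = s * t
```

x=11: not %3==0, s = 0-11 = -11; t=11
x=2: not %3==0, s = (-11)-2 = -13; t=13
x=-1: not %3==0, s = (-13)-(-1) = -12; t=12
x=12: %3==0, s = (-12)*2+12 = -12; t=13
x=13: not %3==0, s = (-12)-13 = -25; t=26
x=13: not %3==0, s = (-25)-13 = -38; t=39
x=11: not %3==0, s = (-38)-11 = -49; t=50
x=3: %3==0, s = (-49)*2+3 = -95; t=51
x=12: %3==0, s = (-95)*2+12 = -178; t=52
s*t = (-178)*52 = -9256

-9256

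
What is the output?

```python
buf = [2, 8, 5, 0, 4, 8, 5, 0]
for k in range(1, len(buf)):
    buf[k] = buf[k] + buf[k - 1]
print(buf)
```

[2, 10, 15, 15, 19, 27, 32, 32]

k=1: buf[1] = 8+2 = 10 → [2, 10, 5, 0, 4, 8, 5, 0]
k=2: buf[2] = 5+10 = 15 → [2, 10, 15, 0, 4, 8, 5, 0]
k=3: buf[3] = 0+15 = 15 → [2, 10, 15, 15, 4, 8, 5, 0]
k=4: buf[4] = 4+15 = 19 → [2, 10, 15, 15, 19, 8, 5, 0]
k=5: buf[5] = 8+19 = 27 → [2, 10, 15, 15, 19, 27, 5, 0]
k=6: buf[6] = 5+27 = 32 → [2, 10, 15, 15, 19, 27, 32, 0]
k=7: buf[7] = 0+32 = 32 → [2, 10, 15, 15, 19, 27, 32, 32]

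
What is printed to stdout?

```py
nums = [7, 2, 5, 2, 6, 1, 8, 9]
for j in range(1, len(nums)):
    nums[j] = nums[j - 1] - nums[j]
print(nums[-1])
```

-26

j=1: nums[1] = 7-2 = 5 → [7, 5, 5, 2, 6, 1, 8, 9]
j=2: nums[2] = 5-5 = 0 → [7, 5, 0, 2, 6, 1, 8, 9]
j=3: nums[3] = 0-2 = -2 → [7, 5, 0, -2, 6, 1, 8, 9]
j=4: nums[4] = (-2)-6 = -8 → [7, 5, 0, -2, -8, 1, 8, 9]
j=5: nums[5] = (-8)-1 = -9 → [7, 5, 0, -2, -8, -9, 8, 9]
j=6: nums[6] = (-9)-8 = -17 → [7, 5, 0, -2, -8, -9, -17, 9]
j=7: nums[7] = (-17)-9 = -26 → [7, 5, 0, -2, -8, -9, -17, -26]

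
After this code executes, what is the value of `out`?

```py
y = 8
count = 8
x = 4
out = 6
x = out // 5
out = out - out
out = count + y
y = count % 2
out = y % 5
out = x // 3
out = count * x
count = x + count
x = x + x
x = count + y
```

8

x = 6//5 = 1
out = 6-6 = 0
out = 8+8 = 16
y = 8%2 = 0
out = 0%5 = 0
out = 1//3 = 0
out = 8*1 = 8
count = 1+8 = 9
x = 1+1 = 2
x = 9+0 = 9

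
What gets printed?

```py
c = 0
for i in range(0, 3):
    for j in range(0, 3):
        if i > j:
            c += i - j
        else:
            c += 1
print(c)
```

10

i=0,j=0: not 0>0, c = 0+1 = 1
i=0,j=1: not 0>1, c = 1+1 = 2
i=0,j=2: not 0>2, c = 2+1 = 3
i=1,j=0: 1>0, c = 3+1 = 4
i=1,j=1: not 1>1, c = 4+1 = 5
i=1,j=2: not 1>2, c = 5+1 = 6
i=2,j=0: 2>0, c = 6+2 = 8
i=2,j=1: 2>1, c = 8+1 = 9
i=2,j=2: not 2>2, c = 9+1 = 10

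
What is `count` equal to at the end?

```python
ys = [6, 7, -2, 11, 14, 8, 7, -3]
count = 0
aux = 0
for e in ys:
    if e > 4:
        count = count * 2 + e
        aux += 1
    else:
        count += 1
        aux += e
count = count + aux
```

489

e=6: >4, count = 0*2+6 = 6; aux=1
e=7: >4, count = 6*2+7 = 19; aux=2
e=-2: not >4, count = 19+1 = 20; aux=0
e=11: >4, count = 20*2+11 = 51; aux=1
e=14: >4, count = 51*2+14 = 116; aux=2
e=8: >4, count = 116*2+8 = 240; aux=3
e=7: >4, count = 240*2+7 = 487; aux=4
e=-3: not >4, count = 487+1 = 488; aux=1
count+aux = 488+1 = 489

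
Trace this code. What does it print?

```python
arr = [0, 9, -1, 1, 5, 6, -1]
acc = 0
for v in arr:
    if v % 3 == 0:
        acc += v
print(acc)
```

v=0: %3==0, acc = 0+0 = 0
v=9: %3==0, acc = 0+9 = 9
v=-1: not %3==0
v=1: not %3==0
v=5: not %3==0
v=6: %3==0, acc = 9+6 = 15
v=-1: not %3==0

15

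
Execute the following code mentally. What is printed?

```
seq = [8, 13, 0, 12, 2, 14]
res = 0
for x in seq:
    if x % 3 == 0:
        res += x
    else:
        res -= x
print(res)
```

-25

x=8: not %3==0, res = 0-8 = -8
x=13: not %3==0, res = (-8)-13 = -21
x=0: %3==0, res = (-21)+0 = -21
x=12: %3==0, res = (-21)+12 = -9
x=2: not %3==0, res = (-9)-2 = -11
x=14: not %3==0, res = (-11)-14 = -25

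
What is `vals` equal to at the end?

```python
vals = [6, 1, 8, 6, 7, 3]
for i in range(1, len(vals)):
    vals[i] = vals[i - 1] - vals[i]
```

[6, 5, -3, -9, -16, -19]

i=1: vals[1] = 6-1 = 5 → [6, 5, 8, 6, 7, 3]
i=2: vals[2] = 5-8 = -3 → [6, 5, -3, 6, 7, 3]
i=3: vals[3] = (-3)-6 = -9 → [6, 5, -3, -9, 7, 3]
i=4: vals[4] = (-9)-7 = -16 → [6, 5, -3, -9, -16, 3]
i=5: vals[5] = (-16)-3 = -19 → [6, 5, -3, -9, -16, -19]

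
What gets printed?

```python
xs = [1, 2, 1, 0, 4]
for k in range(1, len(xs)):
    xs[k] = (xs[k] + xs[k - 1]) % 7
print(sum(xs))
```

k=1: xs[1] = (2+1)%7 = 3 → [1, 3, 1, 0, 4]
k=2: xs[2] = (1+3)%7 = 4 → [1, 3, 4, 0, 4]
k=3: xs[3] = (0+4)%7 = 4 → [1, 3, 4, 4, 4]
k=4: xs[4] = (4+4)%7 = 1 → [1, 3, 4, 4, 1]
sum = 13

13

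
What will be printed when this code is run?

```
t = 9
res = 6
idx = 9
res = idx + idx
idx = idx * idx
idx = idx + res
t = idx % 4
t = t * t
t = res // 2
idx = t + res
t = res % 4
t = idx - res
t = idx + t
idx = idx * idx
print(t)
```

36

res = 9+9 = 18
idx = 9*9 = 81
idx = 81+18 = 99
t = 99%4 = 3
t = 3*3 = 9
t = 18//2 = 9
idx = 9+18 = 27
t = 18%4 = 2
t = 27-18 = 9
t = 27+9 = 36
idx = 27*27 = 729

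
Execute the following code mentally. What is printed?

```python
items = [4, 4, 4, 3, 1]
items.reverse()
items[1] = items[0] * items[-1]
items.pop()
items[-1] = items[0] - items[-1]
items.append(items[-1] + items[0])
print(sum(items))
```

reverse → [1, 3, 4, 4, 4]
items[1] = items[0]*items[-1] = 1*4 = 4 → [1, 4, 4, 4, 4]
pop() removes 4 → [1, 4, 4, 4]
items[-1] = items[0]-items[-1] = 1-4 = -3 → [1, 4, 4, -3]
append items[-1]+items[0] = (-3)+1 = -2 → [1, 4, 4, -3, -2]
sum = 4

4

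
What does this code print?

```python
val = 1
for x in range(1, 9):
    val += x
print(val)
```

37

x=1: val = 1+1 = 2
x=2: val = 2+2 = 4
x=3: val = 4+3 = 7
x=4: val = 7+4 = 11
x=5: val = 11+5 = 16
x=6: val = 16+6 = 22
x=7: val = 22+7 = 29
x=8: val = 29+8 = 37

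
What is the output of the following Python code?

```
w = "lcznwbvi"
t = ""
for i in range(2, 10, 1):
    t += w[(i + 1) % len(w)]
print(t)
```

i=2: add w[3]='n' → 'n'
i=3: add w[4]='w' → 'nw'
i=4: add w[5]='b' → 'nwb'
i=5: add w[6]='v' → 'nwbv'
i=6: add w[7]='i' → 'nwbvi'
i=7: add w[0]='l' → 'nwbvil'
i=8: add w[1]='c' → 'nwbvilc'
i=9: add w[2]='z' → 'nwbvilcz'

nwbvilcz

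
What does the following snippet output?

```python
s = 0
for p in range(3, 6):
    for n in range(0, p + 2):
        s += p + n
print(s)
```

p=3,n=0: s = 0+3 = 3
p=3,n=1: s = 3+4 = 7
p=3,n=2: s = 7+5 = 12
p=3,n=3: s = 12+6 = 18
p=3,n=4: s = 18+7 = 25
p=4,n=0: s = 25+4 = 29
p=4,n=1: s = 29+5 = 34
p=4,n=2: s = 34+6 = 40
p=4,n=3: s = 40+7 = 47
p=4,n=4: s = 47+8 = 55
p=4,n=5: s = 55+9 = 64
p=5,n=0: s = 64+5 = 69
p=5,n=1: s = 69+6 = 75
p=5,n=2: s = 75+7 = 82
p=5,n=3: s = 82+8 = 90
p=5,n=4: s = 90+9 = 99
p=5,n=5: s = 99+10 = 109
p=5,n=6: s = 109+11 = 120

120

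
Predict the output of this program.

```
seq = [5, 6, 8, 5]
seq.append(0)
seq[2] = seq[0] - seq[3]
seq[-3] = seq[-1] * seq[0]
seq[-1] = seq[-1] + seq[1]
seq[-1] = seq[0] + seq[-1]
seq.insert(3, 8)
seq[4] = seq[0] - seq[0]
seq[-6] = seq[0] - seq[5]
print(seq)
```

append 0 → [5, 6, 8, 5, 0]
seq[2] = seq[0]-seq[3] = 5-5 = 0 → [5, 6, 0, 5, 0]
seq[-3] = seq[-1]*seq[0] = 0*5 = 0 → [5, 6, 0, 5, 0]
seq[-1] = seq[-1]+seq[1] = 0+6 = 6 → [5, 6, 0, 5, 6]
seq[-1] = seq[0]+seq[-1] = 5+6 = 11 → [5, 6, 0, 5, 11]
insert 8 at 3 → [5, 6, 0, 8, 5, 11]
seq[4] = seq[0]-seq[0] = 5-5 = 0 → [5, 6, 0, 8, 0, 11]
seq[-6] = seq[0]-seq[5] = 5-11 = -6 → [-6, 6, 0, 8, 0, 11]

[-6, 6, 0, 8, 0, 11]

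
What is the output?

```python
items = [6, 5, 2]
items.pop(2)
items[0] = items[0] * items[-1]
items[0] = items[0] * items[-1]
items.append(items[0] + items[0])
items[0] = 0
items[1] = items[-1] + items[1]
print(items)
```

[0, 305, 300]

pop(2) removes 2 → [6, 5]
items[0] = items[0]*items[-1] = 6*5 = 30 → [30, 5]
items[0] = items[0]*items[-1] = 30*5 = 150 → [150, 5]
append items[0]+items[0] = 150+150 = 300 → [150, 5, 300]
items[0] = 0 → [0, 5, 300]
items[1] = items[-1]+items[1] = 300+5 = 305 → [0, 305, 300]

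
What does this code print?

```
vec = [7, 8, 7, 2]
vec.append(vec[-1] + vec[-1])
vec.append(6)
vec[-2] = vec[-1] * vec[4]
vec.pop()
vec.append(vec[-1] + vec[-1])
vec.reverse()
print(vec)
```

[48, 24, 2, 7, 8, 7]

append vec[-1]+vec[-1] = 2+2 = 4 → [7, 8, 7, 2, 4]
append 6 → [7, 8, 7, 2, 4, 6]
vec[-2] = vec[-1]*vec[4] = 6*4 = 24 → [7, 8, 7, 2, 24, 6]
pop() removes 6 → [7, 8, 7, 2, 24]
append vec[-1]+vec[-1] = 24+24 = 48 → [7, 8, 7, 2, 24, 48]
reverse → [48, 24, 2, 7, 8, 7]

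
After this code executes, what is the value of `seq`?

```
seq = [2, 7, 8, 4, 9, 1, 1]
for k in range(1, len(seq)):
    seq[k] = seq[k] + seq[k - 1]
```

k=1: seq[1] = 7+2 = 9 → [2, 9, 8, 4, 9, 1, 1]
k=2: seq[2] = 8+9 = 17 → [2, 9, 17, 4, 9, 1, 1]
k=3: seq[3] = 4+17 = 21 → [2, 9, 17, 21, 9, 1, 1]
k=4: seq[4] = 9+21 = 30 → [2, 9, 17, 21, 30, 1, 1]
k=5: seq[5] = 1+30 = 31 → [2, 9, 17, 21, 30, 31, 1]
k=6: seq[6] = 1+31 = 32 → [2, 9, 17, 21, 30, 31, 32]

[2, 9, 17, 21, 30, 31, 32]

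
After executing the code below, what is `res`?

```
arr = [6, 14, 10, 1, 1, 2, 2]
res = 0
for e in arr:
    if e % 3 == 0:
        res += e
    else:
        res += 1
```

12

e=6: %3==0, res = 0+6 = 6
e=14: not %3==0, res = 6+1 = 7
e=10: not %3==0, res = 7+1 = 8
e=1: not %3==0, res = 8+1 = 9
e=1: not %3==0, res = 9+1 = 10
e=2: not %3==0, res = 10+1 = 11
e=2: not %3==0, res = 11+1 = 12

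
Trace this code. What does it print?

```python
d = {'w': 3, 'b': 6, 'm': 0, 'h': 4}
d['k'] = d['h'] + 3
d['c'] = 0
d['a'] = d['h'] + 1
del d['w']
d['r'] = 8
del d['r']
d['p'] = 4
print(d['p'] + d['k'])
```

d['k'] = d['h']+3 = 7 → {'w': 3, 'b': 6, 'm': 0, 'h': 4, 'k': 7}
d['c'] = 0 → {'w': 3, 'b': 6, 'm': 0, 'h': 4, 'k': 7, 'c': 0}
d['a'] = d['h']+1 = 5 → {'w': 3, 'b': 6, 'm': 0, 'h': 4, 'k': 7, 'c': 0, 'a': 5}
del 'w' → {'b': 6, 'm': 0, 'h': 4, 'k': 7, 'c': 0, 'a': 5}
d['r'] = 8 → {'b': 6, 'm': 0, 'h': 4, 'k': 7, 'c': 0, 'a': 5, 'r': 8}
del 'r' → {'b': 6, 'm': 0, 'h': 4, 'k': 7, 'c': 0, 'a': 5}
d['p'] = 4 → {'b': 6, 'm': 0, 'h': 4, 'k': 7, 'c': 0, 'a': 5, 'p': 4}
d['p']+d['k'] = 4+7 = 11

11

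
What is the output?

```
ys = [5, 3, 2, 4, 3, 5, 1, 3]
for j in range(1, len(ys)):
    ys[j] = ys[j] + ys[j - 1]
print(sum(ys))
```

125

j=1: ys[1] = 3+5 = 8 → [5, 8, 2, 4, 3, 5, 1, 3]
j=2: ys[2] = 2+8 = 10 → [5, 8, 10, 4, 3, 5, 1, 3]
j=3: ys[3] = 4+10 = 14 → [5, 8, 10, 14, 3, 5, 1, 3]
j=4: ys[4] = 3+14 = 17 → [5, 8, 10, 14, 17, 5, 1, 3]
j=5: ys[5] = 5+17 = 22 → [5, 8, 10, 14, 17, 22, 1, 3]
j=6: ys[6] = 1+22 = 23 → [5, 8, 10, 14, 17, 22, 23, 3]
j=7: ys[7] = 3+23 = 26 → [5, 8, 10, 14, 17, 22, 23, 26]
sum = 125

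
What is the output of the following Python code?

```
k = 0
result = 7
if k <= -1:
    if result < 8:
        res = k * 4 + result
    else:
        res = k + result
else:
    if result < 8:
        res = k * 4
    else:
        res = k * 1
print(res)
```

k=0, result=7
k <= -1 is False; result < 8 is True
→ res = k * 4 = 0

0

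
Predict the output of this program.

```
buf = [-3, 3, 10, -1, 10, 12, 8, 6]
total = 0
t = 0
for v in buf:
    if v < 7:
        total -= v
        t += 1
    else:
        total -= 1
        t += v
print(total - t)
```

-53

v=-3: <7, total = 0-(-3) = 3; t=1
v=3: <7, total = 3-3 = 0; t=2
v=10: not <7, total = 0-1 = -1; t=12
v=-1: <7, total = (-1)-(-1) = 0; t=13
v=10: not <7, total = 0-1 = -1; t=23
v=12: not <7, total = (-1)-1 = -2; t=35
v=8: not <7, total = (-2)-1 = -3; t=43
v=6: <7, total = (-3)-6 = -9; t=44
total-t = (-9)-44 = -53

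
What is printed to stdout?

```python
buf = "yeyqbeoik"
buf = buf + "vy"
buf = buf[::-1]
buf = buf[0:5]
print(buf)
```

+ 'vy' → 'yeyqbeoikvy'
reverse → 'yvkioebqyey'
slice [0:5] → 'yvkio'

yvkio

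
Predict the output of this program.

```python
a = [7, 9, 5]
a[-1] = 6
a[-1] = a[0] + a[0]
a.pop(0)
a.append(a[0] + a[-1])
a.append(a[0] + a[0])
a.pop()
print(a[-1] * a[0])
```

a[-1] = 6 → [7, 9, 6]
a[-1] = a[0]+a[0] = 7+7 = 14 → [7, 9, 14]
pop(0) removes 7 → [9, 14]
append a[0]+a[-1] = 9+14 = 23 → [9, 14, 23]
append a[0]+a[0] = 9+9 = 18 → [9, 14, 23, 18]
pop() removes 18 → [9, 14, 23]
a[-1]*a[0] = 23*9 = 207

207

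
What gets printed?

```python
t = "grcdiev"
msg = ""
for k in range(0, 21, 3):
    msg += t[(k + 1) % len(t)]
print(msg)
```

rigdvce

k=0: add t[1]='r' → 'r'
k=3: add t[4]='i' → 'ri'
k=6: add t[0]='g' → 'rig'
k=9: add t[3]='d' → 'rigd'
k=12: add t[6]='v' → 'rigdv'
k=15: add t[2]='c' → 'rigdvc'
k=18: add t[5]='e' → 'rigdvce'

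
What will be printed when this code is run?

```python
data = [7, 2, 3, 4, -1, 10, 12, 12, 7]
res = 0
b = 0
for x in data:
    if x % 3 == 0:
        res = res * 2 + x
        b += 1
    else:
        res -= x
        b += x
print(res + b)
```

-51

x=7: not %3==0, res = 0-7 = -7; b=7
x=2: not %3==0, res = (-7)-2 = -9; b=9
x=3: %3==0, res = (-9)*2+3 = -15; b=10
x=4: not %3==0, res = (-15)-4 = -19; b=14
x=-1: not %3==0, res = (-19)-(-1) = -18; b=13
x=10: not %3==0, res = (-18)-10 = -28; b=23
x=12: %3==0, res = (-28)*2+12 = -44; b=24
x=12: %3==0, res = (-44)*2+12 = -76; b=25
x=7: not %3==0, res = (-76)-7 = -83; b=32
res+b = (-83)+32 = -51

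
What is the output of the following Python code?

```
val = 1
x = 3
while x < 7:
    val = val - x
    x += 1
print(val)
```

-17

x=3: val = 1-3 = -2
x=4: val = (-2)-4 = -6
x=5: val = (-6)-5 = -11
x=6: val = (-11)-6 = -17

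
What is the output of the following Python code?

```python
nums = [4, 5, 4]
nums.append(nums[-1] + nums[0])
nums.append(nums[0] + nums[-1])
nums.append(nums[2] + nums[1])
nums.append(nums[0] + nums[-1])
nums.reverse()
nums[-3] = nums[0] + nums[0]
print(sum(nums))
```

77

append nums[-1]+nums[0] = 4+4 = 8 → [4, 5, 4, 8]
append nums[0]+nums[-1] = 4+8 = 12 → [4, 5, 4, 8, 12]
append nums[2]+nums[1] = 4+5 = 9 → [4, 5, 4, 8, 12, 9]
append nums[0]+nums[-1] = 4+9 = 13 → [4, 5, 4, 8, 12, 9, 13]
reverse → [13, 9, 12, 8, 4, 5, 4]
nums[-3] = nums[0]+nums[0] = 13+13 = 26 → [13, 9, 12, 8, 26, 5, 4]
sum = 77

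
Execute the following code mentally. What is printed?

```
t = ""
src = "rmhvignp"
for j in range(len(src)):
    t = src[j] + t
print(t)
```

pngivhmr

j=0: prepend 'r' → 'r'
j=1: prepend 'm' → 'mr'
j=2: prepend 'h' → 'hmr'
j=3: prepend 'v' → 'vhmr'
j=4: prepend 'i' → 'ivhmr'
j=5: prepend 'g' → 'givhmr'
j=6: prepend 'n' → 'ngivhmr'
j=7: prepend 'p' → 'pngivhmr'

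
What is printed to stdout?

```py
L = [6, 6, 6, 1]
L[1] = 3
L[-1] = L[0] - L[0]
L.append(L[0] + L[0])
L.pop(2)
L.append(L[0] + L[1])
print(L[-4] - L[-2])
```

L[1] = 3 → [6, 3, 6, 1]
L[-1] = L[0]-L[0] = 6-6 = 0 → [6, 3, 6, 0]
append L[0]+L[0] = 6+6 = 12 → [6, 3, 6, 0, 12]
pop(2) removes 6 → [6, 3, 0, 12]
append L[0]+L[1] = 6+3 = 9 → [6, 3, 0, 12, 9]
L[-4]-L[-2] = 3-12 = -9

-9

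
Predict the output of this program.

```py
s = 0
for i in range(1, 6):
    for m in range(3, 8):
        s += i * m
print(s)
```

i=1,m=3: s = 0+3 = 3
i=1,m=4: s = 3+4 = 7
i=1,m=5: s = 7+5 = 12
i=1,m=6: s = 12+6 = 18
i=1,m=7: s = 18+7 = 25
i=2,m=3: s = 25+6 = 31
i=2,m=4: s = 31+8 = 39
i=2,m=5: s = 39+10 = 49
i=2,m=6: s = 49+12 = 61
i=2,m=7: s = 61+14 = 75
i=3,m=3: s = 75+9 = 84
i=3,m=4: s = 84+12 = 96
i=3,m=5: s = 96+15 = 111
i=3,m=6: s = 111+18 = 129
i=3,m=7: s = 129+21 = 150
i=4,m=3: s = 150+12 = 162
i=4,m=4: s = 162+16 = 178
i=4,m=5: s = 178+20 = 198
i=4,m=6: s = 198+24 = 222
i=4,m=7: s = 222+28 = 250
i=5,m=3: s = 250+15 = 265
i=5,m=4: s = 265+20 = 285
i=5,m=5: s = 285+25 = 310
i=5,m=6: s = 310+30 = 340
i=5,m=7: s = 340+35 = 375

375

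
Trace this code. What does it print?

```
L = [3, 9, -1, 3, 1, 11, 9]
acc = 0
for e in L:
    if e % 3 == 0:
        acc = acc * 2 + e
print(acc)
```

75

e=3: %3==0, acc = 0*2+3 = 3
e=9: %3==0, acc = 3*2+9 = 15
e=-1: not %3==0
e=3: %3==0, acc = 15*2+3 = 33
e=1: not %3==0
e=11: not %3==0
e=9: %3==0, acc = 33*2+9 = 75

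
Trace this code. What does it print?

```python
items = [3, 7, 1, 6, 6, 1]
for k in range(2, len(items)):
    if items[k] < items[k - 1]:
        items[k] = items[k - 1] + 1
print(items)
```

k=2: 1<7, items[2] = 7+1 = 8 → [3, 7, 8, 6, 6, 1]
k=3: 6<8, items[3] = 8+1 = 9 → [3, 7, 8, 9, 6, 1]
k=4: 6<9, items[4] = 9+1 = 10 → [3, 7, 8, 9, 10, 1]
k=5: 1<10, items[5] = 10+1 = 11 → [3, 7, 8, 9, 10, 11]

[3, 7, 8, 9, 10, 11]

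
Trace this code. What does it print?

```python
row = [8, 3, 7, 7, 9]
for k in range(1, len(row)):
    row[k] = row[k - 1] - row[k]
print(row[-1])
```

-18

k=1: row[1] = 8-3 = 5 → [8, 5, 7, 7, 9]
k=2: row[2] = 5-7 = -2 → [8, 5, -2, 7, 9]
k=3: row[3] = (-2)-7 = -9 → [8, 5, -2, -9, 9]
k=4: row[4] = (-9)-9 = -18 → [8, 5, -2, -9, -18]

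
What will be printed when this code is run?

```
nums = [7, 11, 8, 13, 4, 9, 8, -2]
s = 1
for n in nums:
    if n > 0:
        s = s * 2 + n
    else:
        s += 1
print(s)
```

n=7: >0, s = 1*2+7 = 9
n=11: >0, s = 9*2+11 = 29
n=8: >0, s = 29*2+8 = 66
n=13: >0, s = 66*2+13 = 145
n=4: >0, s = 145*2+4 = 294
n=9: >0, s = 294*2+9 = 597
n=8: >0, s = 597*2+8 = 1202
n=-2: not >0, s = 1202+1 = 1203

1203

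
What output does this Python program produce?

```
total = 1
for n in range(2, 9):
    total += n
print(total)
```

n=2: total = 1+2 = 3
n=3: total = 3+3 = 6
n=4: total = 6+4 = 10
n=5: total = 10+5 = 15
n=6: total = 15+6 = 21
n=7: total = 21+7 = 28
n=8: total = 28+8 = 36

36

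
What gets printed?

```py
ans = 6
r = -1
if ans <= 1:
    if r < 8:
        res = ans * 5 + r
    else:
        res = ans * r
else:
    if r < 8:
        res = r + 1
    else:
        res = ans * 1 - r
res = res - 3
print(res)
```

ans=6, r=-1
ans <= 1 is False; r < 8 is True
→ res = r + 1 = 0
res = 0-3 = -3

-3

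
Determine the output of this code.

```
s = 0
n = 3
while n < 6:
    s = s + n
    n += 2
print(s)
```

8

n=3: s = 0+3 = 3
n=5: s = 3+5 = 8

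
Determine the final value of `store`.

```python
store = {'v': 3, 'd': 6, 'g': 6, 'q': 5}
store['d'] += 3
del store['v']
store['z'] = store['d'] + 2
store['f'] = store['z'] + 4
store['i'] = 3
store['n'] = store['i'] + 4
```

store['d'] = 6+3 = 9 → {'v': 3, 'd': 9, 'g': 6, 'q': 5}
del 'v' → {'d': 9, 'g': 6, 'q': 5}
store['z'] = store['d']+2 = 11 → {'d': 9, 'g': 6, 'q': 5, 'z': 11}
store['f'] = store['z']+4 = 15 → {'d': 9, 'g': 6, 'q': 5, 'z': 11, 'f': 15}
store['i'] = 3 → {'d': 9, 'g': 6, 'q': 5, 'z': 11, 'f': 15, 'i': 3}
store['n'] = store['i']+4 = 7 → {'d': 9, 'g': 6, 'q': 5, 'z': 11, 'f': 15, 'i': 3, 'n': 7}

{'d': 9, 'g': 6, 'q': 5, 'z': 11, 'f': 15, 'i': 3, 'n': 7}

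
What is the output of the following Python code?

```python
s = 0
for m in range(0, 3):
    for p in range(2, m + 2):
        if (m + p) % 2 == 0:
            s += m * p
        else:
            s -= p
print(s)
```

m=1,p=2: odd sum, s = 0-2 = -2
m=2,p=2: even sum, s = (-2)+4 = 2
m=2,p=3: odd sum, s = 2-3 = -1

-1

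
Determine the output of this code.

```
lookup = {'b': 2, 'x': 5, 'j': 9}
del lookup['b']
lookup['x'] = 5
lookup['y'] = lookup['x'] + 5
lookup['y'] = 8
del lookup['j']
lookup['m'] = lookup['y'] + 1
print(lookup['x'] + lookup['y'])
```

del 'b' → {'x': 5, 'j': 9}
lookup['x'] = 5 → {'x': 5, 'j': 9}
lookup['y'] = lookup['x']+5 = 10 → {'x': 5, 'j': 9, 'y': 10}
lookup['y'] = 8 → {'x': 5, 'j': 9, 'y': 8}
del 'j' → {'x': 5, 'y': 8}
lookup['m'] = lookup['y']+1 = 9 → {'x': 5, 'y': 8, 'm': 9}
lookup['x']+lookup['y'] = 5+8 = 13

13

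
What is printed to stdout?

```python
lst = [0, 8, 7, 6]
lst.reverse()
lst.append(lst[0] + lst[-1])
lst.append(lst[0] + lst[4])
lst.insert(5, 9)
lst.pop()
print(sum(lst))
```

reverse → [6, 7, 8, 0]
append lst[0]+lst[-1] = 6+0 = 6 → [6, 7, 8, 0, 6]
append lst[0]+lst[4] = 6+6 = 12 → [6, 7, 8, 0, 6, 12]
insert 9 at 5 → [6, 7, 8, 0, 6, 9, 12]
pop() removes 12 → [6, 7, 8, 0, 6, 9]
sum = 36

36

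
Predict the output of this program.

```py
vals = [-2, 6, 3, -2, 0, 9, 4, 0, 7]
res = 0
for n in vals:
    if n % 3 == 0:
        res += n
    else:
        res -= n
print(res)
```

11

n=-2: not %3==0, res = 0-(-2) = 2
n=6: %3==0, res = 2+6 = 8
n=3: %3==0, res = 8+3 = 11
n=-2: not %3==0, res = 11-(-2) = 13
n=0: %3==0, res = 13+0 = 13
n=9: %3==0, res = 13+9 = 22
n=4: not %3==0, res = 22-4 = 18
n=0: %3==0, res = 18+0 = 18
n=7: not %3==0, res = 18-7 = 11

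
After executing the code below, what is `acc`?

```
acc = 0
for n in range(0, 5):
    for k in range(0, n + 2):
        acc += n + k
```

85

n=0,k=0: acc = 0+0 = 0
n=0,k=1: acc = 0+1 = 1
n=1,k=0: acc = 1+1 = 2
n=1,k=1: acc = 2+2 = 4
n=1,k=2: acc = 4+3 = 7
n=2,k=0: acc = 7+2 = 9
n=2,k=1: acc = 9+3 = 12
n=2,k=2: acc = 12+4 = 16
n=2,k=3: acc = 16+5 = 21
n=3,k=0: acc = 21+3 = 24
n=3,k=1: acc = 24+4 = 28
n=3,k=2: acc = 28+5 = 33
n=3,k=3: acc = 33+6 = 39
n=3,k=4: acc = 39+7 = 46
n=4,k=0: acc = 46+4 = 50
n=4,k=1: acc = 50+5 = 55
n=4,k=2: acc = 55+6 = 61
n=4,k=3: acc = 61+7 = 68
n=4,k=4: acc = 68+8 = 76
n=4,k=5: acc = 76+9 = 85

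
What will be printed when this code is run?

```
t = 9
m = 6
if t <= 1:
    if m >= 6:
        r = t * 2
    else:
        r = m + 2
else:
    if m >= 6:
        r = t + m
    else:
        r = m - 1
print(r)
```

15

t=9, m=6
t <= 1 is False; m >= 6 is True
→ r = t + m = 15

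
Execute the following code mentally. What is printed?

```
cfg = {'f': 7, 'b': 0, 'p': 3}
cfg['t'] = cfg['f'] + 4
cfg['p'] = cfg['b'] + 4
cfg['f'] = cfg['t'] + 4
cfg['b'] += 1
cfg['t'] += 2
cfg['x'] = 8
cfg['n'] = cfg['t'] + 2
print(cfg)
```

cfg['t'] = cfg['f']+4 = 11 → {'f': 7, 'b': 0, 'p': 3, 't': 11}
cfg['p'] = cfg['b']+4 = 4 → {'f': 7, 'b': 0, 'p': 4, 't': 11}
cfg['f'] = cfg['t']+4 = 15 → {'f': 15, 'b': 0, 'p': 4, 't': 11}
cfg['b'] = 0+1 = 1 → {'f': 15, 'b': 1, 'p': 4, 't': 11}
cfg['t'] = 11+2 = 13 → {'f': 15, 'b': 1, 'p': 4, 't': 13}
cfg['x'] = 8 → {'f': 15, 'b': 1, 'p': 4, 't': 13, 'x': 8}
cfg['n'] = cfg['t']+2 = 15 → {'f': 15, 'b': 1, 'p': 4, 't': 13, 'x': 8, 'n': 15}

{'f': 15, 'b': 1, 'p': 4, 't': 13, 'x': 8, 'n': 15}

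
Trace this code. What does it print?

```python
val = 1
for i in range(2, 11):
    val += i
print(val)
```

i=2: val = 1+2 = 3
i=3: val = 3+3 = 6
i=4: val = 6+4 = 10
i=5: val = 10+5 = 15
i=6: val = 15+6 = 21
i=7: val = 21+7 = 28
i=8: val = 28+8 = 36
i=9: val = 36+9 = 45
i=10: val = 45+10 = 55

55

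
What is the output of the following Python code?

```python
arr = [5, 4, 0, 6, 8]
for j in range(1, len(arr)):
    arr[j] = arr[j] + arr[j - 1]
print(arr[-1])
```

j=1: arr[1] = 4+5 = 9 → [5, 9, 0, 6, 8]
j=2: arr[2] = 0+9 = 9 → [5, 9, 9, 6, 8]
j=3: arr[3] = 6+9 = 15 → [5, 9, 9, 15, 8]
j=4: arr[4] = 8+15 = 23 → [5, 9, 9, 15, 23]

23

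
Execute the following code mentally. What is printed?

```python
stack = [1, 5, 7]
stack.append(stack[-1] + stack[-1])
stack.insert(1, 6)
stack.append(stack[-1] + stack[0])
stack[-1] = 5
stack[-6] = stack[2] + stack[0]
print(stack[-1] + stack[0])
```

append stack[-1]+stack[-1] = 7+7 = 14 → [1, 5, 7, 14]
insert 6 at 1 → [1, 6, 5, 7, 14]
append stack[-1]+stack[0] = 14+1 = 15 → [1, 6, 5, 7, 14, 15]
stack[-1] = 5 → [1, 6, 5, 7, 14, 5]
stack[-6] = stack[2]+stack[0] = 5+1 = 6 → [6, 6, 5, 7, 14, 5]
stack[-1]+stack[0] = 5+6 = 11

11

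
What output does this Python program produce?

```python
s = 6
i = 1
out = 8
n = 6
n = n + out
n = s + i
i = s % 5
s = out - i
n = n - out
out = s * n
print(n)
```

n = 6+8 = 14
n = 6+1 = 7
i = 6%5 = 1
s = 8-1 = 7
n = 7-8 = -1
out = 7*(-1) = -7

-1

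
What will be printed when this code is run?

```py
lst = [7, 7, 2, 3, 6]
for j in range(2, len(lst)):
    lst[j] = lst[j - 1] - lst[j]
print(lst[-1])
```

-4

j=2: lst[2] = 7-2 = 5 → [7, 7, 5, 3, 6]
j=3: lst[3] = 5-3 = 2 → [7, 7, 5, 2, 6]
j=4: lst[4] = 2-6 = -4 → [7, 7, 5, 2, -4]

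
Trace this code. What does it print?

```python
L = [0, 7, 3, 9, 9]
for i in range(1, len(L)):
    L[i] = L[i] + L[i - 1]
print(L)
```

[0, 7, 10, 19, 28]

i=1: L[1] = 7+0 = 7 → [0, 7, 3, 9, 9]
i=2: L[2] = 3+7 = 10 → [0, 7, 10, 9, 9]
i=3: L[3] = 9+10 = 19 → [0, 7, 10, 19, 9]
i=4: L[4] = 9+19 = 28 → [0, 7, 10, 19, 28]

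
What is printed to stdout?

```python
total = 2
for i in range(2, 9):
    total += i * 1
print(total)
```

37

i=2: total = 2+2*1 = 4
i=3: total = 4+3*1 = 7
i=4: total = 7+4*1 = 11
i=5: total = 11+5*1 = 16
i=6: total = 16+6*1 = 22
i=7: total = 22+7*1 = 29
i=8: total = 29+8*1 = 37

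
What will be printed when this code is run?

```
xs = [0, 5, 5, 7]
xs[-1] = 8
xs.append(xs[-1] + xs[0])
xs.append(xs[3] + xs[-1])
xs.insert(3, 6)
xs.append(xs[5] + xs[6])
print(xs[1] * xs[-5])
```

30

xs[-1] = 8 → [0, 5, 5, 8]
append xs[-1]+xs[0] = 8+0 = 8 → [0, 5, 5, 8, 8]
append xs[3]+xs[-1] = 8+8 = 16 → [0, 5, 5, 8, 8, 16]
insert 6 at 3 → [0, 5, 5, 6, 8, 8, 16]
append xs[5]+xs[6] = 8+16 = 24 → [0, 5, 5, 6, 8, 8, 16, 24]
xs[1]*xs[-5] = 5*6 = 30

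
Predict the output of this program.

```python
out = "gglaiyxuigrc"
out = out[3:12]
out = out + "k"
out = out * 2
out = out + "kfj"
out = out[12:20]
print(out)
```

slice [3:12] → 'aiyxuigrc'
+ 'k' → 'aiyxuigrck'
repeat ×2 → 'aiyxuigrckaiyxuigrck'
+ 'kfj' → 'aiyxuigrckaiyxuigrckkfj'
slice [12:20] → 'yxuigrck'

yxuigrck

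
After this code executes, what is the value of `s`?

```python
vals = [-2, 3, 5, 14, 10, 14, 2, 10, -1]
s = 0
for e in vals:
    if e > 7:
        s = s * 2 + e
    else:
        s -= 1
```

e=-2: not >7, s = 0-1 = -1
e=3: not >7, s = (-1)-1 = -2
e=5: not >7, s = (-2)-1 = -3
e=14: >7, s = (-3)*2+14 = 8
e=10: >7, s = 8*2+10 = 26
e=14: >7, s = 26*2+14 = 66
e=2: not >7, s = 66-1 = 65
e=10: >7, s = 65*2+10 = 140
e=-1: not >7, s = 140-1 = 139

139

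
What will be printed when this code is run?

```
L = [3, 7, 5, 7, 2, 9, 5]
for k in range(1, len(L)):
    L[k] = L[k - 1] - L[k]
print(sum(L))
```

k=1: L[1] = 3-7 = -4 → [3, -4, 5, 7, 2, 9, 5]
k=2: L[2] = (-4)-5 = -9 → [3, -4, -9, 7, 2, 9, 5]
k=3: L[3] = (-9)-7 = -16 → [3, -4, -9, -16, 2, 9, 5]
k=4: L[4] = (-16)-2 = -18 → [3, -4, -9, -16, -18, 9, 5]
k=5: L[5] = (-18)-9 = -27 → [3, -4, -9, -16, -18, -27, 5]
k=6: L[6] = (-27)-5 = -32 → [3, -4, -9, -16, -18, -27, -32]
sum = -103

-103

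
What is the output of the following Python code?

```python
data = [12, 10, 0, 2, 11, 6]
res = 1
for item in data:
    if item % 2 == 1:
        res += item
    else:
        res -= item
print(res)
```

-18

item=12: not odd, res = 1-12 = -11
item=10: not odd, res = (-11)-10 = -21
item=0: not odd, res = (-21)-0 = -21
item=2: not odd, res = (-21)-2 = -23
item=11: odd, res = (-23)+11 = -12
item=6: not odd, res = (-12)-6 = -18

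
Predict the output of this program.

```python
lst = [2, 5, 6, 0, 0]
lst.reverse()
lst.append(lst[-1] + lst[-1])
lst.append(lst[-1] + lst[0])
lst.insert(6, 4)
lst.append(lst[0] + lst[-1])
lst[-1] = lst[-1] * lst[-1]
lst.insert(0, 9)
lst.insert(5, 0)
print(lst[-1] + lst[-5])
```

reverse → [0, 0, 6, 5, 2]
append lst[-1]+lst[-1] = 2+2 = 4 → [0, 0, 6, 5, 2, 4]
append lst[-1]+lst[0] = 4+0 = 4 → [0, 0, 6, 5, 2, 4, 4]
insert 4 at 6 → [0, 0, 6, 5, 2, 4, 4, 4]
append lst[0]+lst[-1] = 0+4 = 4 → [0, 0, 6, 5, 2, 4, 4, 4, 4]
lst[-1] = lst[-1]*lst[-1] = 4*4 = 16 → [0, 0, 6, 5, 2, 4, 4, 4, 16]
insert 9 at 0 → [9, 0, 0, 6, 5, 2, 4, 4, 4, 16]
insert 0 at 5 → [9, 0, 0, 6, 5, 0, 2, 4, 4, 4, 16]
lst[-1]+lst[-5] = 16+2 = 18

18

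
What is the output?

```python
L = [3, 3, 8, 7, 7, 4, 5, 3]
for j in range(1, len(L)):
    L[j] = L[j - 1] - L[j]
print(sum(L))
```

-133

j=1: L[1] = 3-3 = 0 → [3, 0, 8, 7, 7, 4, 5, 3]
j=2: L[2] = 0-8 = -8 → [3, 0, -8, 7, 7, 4, 5, 3]
j=3: L[3] = (-8)-7 = -15 → [3, 0, -8, -15, 7, 4, 5, 3]
j=4: L[4] = (-15)-7 = -22 → [3, 0, -8, -15, -22, 4, 5, 3]
j=5: L[5] = (-22)-4 = -26 → [3, 0, -8, -15, -22, -26, 5, 3]
j=6: L[6] = (-26)-5 = -31 → [3, 0, -8, -15, -22, -26, -31, 3]
j=7: L[7] = (-31)-3 = -34 → [3, 0, -8, -15, -22, -26, -31, -34]
sum = -133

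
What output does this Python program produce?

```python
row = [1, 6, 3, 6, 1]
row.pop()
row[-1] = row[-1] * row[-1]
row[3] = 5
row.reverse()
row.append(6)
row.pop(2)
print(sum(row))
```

pop() removes 1 → [1, 6, 3, 6]
row[-1] = row[-1]*row[-1] = 6*6 = 36 → [1, 6, 3, 36]
row[3] = 5 → [1, 6, 3, 5]
reverse → [5, 3, 6, 1]
append 6 → [5, 3, 6, 1, 6]
pop(2) removes 6 → [5, 3, 1, 6]
sum = 15

15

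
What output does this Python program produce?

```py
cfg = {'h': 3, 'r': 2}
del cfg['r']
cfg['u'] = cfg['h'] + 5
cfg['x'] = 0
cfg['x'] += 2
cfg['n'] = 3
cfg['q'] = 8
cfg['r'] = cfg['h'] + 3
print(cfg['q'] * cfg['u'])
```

del 'r' → {'h': 3}
cfg['u'] = cfg['h']+5 = 8 → {'h': 3, 'u': 8}
cfg['x'] = 0 → {'h': 3, 'u': 8, 'x': 0}
cfg['x'] = 0+2 = 2 → {'h': 3, 'u': 8, 'x': 2}
cfg['n'] = 3 → {'h': 3, 'u': 8, 'x': 2, 'n': 3}
cfg['q'] = 8 → {'h': 3, 'u': 8, 'x': 2, 'n': 3, 'q': 8}
cfg['r'] = cfg['h']+3 = 6 → {'h': 3, 'u': 8, 'x': 2, 'n': 3, 'q': 8, 'r': 6}
cfg['q']*cfg['u'] = 8*8 = 64

64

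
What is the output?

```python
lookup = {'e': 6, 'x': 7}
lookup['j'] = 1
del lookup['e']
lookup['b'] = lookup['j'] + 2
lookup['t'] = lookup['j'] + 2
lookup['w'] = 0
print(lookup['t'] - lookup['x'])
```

lookup['j'] = 1 → {'e': 6, 'x': 7, 'j': 1}
del 'e' → {'x': 7, 'j': 1}
lookup['b'] = lookup['j']+2 = 3 → {'x': 7, 'j': 1, 'b': 3}
lookup['t'] = lookup['j']+2 = 3 → {'x': 7, 'j': 1, 'b': 3, 't': 3}
lookup['w'] = 0 → {'x': 7, 'j': 1, 'b': 3, 't': 3, 'w': 0}
lookup['t']-lookup['x'] = 3-7 = -4

-4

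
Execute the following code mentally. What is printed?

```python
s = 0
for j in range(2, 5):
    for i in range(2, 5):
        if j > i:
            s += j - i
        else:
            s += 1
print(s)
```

j=2,i=2: not 2>2, s = 0+1 = 1
j=2,i=3: not 2>3, s = 1+1 = 2
j=2,i=4: not 2>4, s = 2+1 = 3
j=3,i=2: 3>2, s = 3+1 = 4
j=3,i=3: not 3>3, s = 4+1 = 5
j=3,i=4: not 3>4, s = 5+1 = 6
j=4,i=2: 4>2, s = 6+2 = 8
j=4,i=3: 4>3, s = 8+1 = 9
j=4,i=4: not 4>4, s = 9+1 = 10

10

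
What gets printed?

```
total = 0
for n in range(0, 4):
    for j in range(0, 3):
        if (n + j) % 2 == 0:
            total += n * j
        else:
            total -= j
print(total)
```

2

n=0,j=0: even sum, total = 0+0 = 0
n=0,j=1: odd sum, total = 0-1 = -1
n=0,j=2: even sum, total = (-1)+0 = -1
n=1,j=0: odd sum, total = (-1)-0 = -1
n=1,j=1: even sum, total = (-1)+1 = 0
n=1,j=2: odd sum, total = 0-2 = -2
n=2,j=0: even sum, total = (-2)+0 = -2
n=2,j=1: odd sum, total = (-2)-1 = -3
n=2,j=2: even sum, total = (-3)+4 = 1
n=3,j=0: odd sum, total = 1-0 = 1
n=3,j=1: even sum, total = 1+3 = 4
n=3,j=2: odd sum, total = 4-2 = 2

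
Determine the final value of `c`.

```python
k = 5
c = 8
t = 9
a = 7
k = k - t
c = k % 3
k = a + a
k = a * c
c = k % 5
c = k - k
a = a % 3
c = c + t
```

9

k = 5-9 = -4
c = (-4)%3 = 2
k = 7+7 = 14
k = 7*2 = 14
c = 14%5 = 4
c = 14-14 = 0
a = 7%3 = 1
c = 0+9 = 9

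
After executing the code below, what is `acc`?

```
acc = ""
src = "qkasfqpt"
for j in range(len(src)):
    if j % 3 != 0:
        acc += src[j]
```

j=0: skip
j=1: add 'k' → 'k'
j=2: add 'a' → 'ka'
j=3: skip
j=4: add 'f' → 'kaf'
j=5: add 'q' → 'kafq'
j=6: skip
j=7: add 't' → 'kafqt'

'kafqt'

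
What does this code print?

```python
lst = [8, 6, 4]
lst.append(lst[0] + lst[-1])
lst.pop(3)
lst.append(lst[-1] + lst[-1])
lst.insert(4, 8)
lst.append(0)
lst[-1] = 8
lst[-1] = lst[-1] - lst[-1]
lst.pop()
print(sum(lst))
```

append lst[0]+lst[-1] = 8+4 = 12 → [8, 6, 4, 12]
pop(3) removes 12 → [8, 6, 4]
append lst[-1]+lst[-1] = 4+4 = 8 → [8, 6, 4, 8]
insert 8 at 4 → [8, 6, 4, 8, 8]
append 0 → [8, 6, 4, 8, 8, 0]
lst[-1] = 8 → [8, 6, 4, 8, 8, 8]
lst[-1] = lst[-1]-lst[-1] = 8-8 = 0 → [8, 6, 4, 8, 8, 0]
pop() removes 0 → [8, 6, 4, 8, 8]
sum = 34

34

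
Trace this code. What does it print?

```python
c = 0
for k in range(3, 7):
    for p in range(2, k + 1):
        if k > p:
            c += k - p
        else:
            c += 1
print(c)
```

24

k=3,p=2: 3>2, c = 0+1 = 1
k=3,p=3: not 3>3, c = 1+1 = 2
k=4,p=2: 4>2, c = 2+2 = 4
k=4,p=3: 4>3, c = 4+1 = 5
k=4,p=4: not 4>4, c = 5+1 = 6
k=5,p=2: 5>2, c = 6+3 = 9
k=5,p=3: 5>3, c = 9+2 = 11
k=5,p=4: 5>4, c = 11+1 = 12
k=5,p=5: not 5>5, c = 12+1 = 13
k=6,p=2: 6>2, c = 13+4 = 17
k=6,p=3: 6>3, c = 17+3 = 20
k=6,p=4: 6>4, c = 20+2 = 22
k=6,p=5: 6>5, c = 22+1 = 23
k=6,p=6: not 6>6, c = 23+1 = 24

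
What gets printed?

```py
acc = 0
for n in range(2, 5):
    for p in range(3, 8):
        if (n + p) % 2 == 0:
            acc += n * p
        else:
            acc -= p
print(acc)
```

n=2,p=3: odd sum, acc = 0-3 = -3
n=2,p=4: even sum, acc = (-3)+8 = 5
n=2,p=5: odd sum, acc = 5-5 = 0
n=2,p=6: even sum, acc = 0+12 = 12
n=2,p=7: odd sum, acc = 12-7 = 5
n=3,p=3: even sum, acc = 5+9 = 14
n=3,p=4: odd sum, acc = 14-4 = 10
n=3,p=5: even sum, acc = 10+15 = 25
n=3,p=6: odd sum, acc = 25-6 = 19
n=3,p=7: even sum, acc = 19+21 = 40
n=4,p=3: odd sum, acc = 40-3 = 37
n=4,p=4: even sum, acc = 37+16 = 53
n=4,p=5: odd sum, acc = 53-5 = 48
n=4,p=6: even sum, acc = 48+24 = 72
n=4,p=7: odd sum, acc = 72-7 = 65

65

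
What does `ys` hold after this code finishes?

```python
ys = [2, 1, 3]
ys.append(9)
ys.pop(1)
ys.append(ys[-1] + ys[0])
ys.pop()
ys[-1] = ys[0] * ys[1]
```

[2, 3, 6]

append 9 → [2, 1, 3, 9]
pop(1) removes 1 → [2, 3, 9]
append ys[-1]+ys[0] = 9+2 = 11 → [2, 3, 9, 11]
pop() removes 11 → [2, 3, 9]
ys[-1] = ys[0]*ys[1] = 2*3 = 6 → [2, 3, 6]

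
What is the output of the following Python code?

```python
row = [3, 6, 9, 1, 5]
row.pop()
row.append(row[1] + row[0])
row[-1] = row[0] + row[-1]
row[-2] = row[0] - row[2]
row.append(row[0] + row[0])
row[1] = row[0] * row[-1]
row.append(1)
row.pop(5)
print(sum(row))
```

pop() removes 5 → [3, 6, 9, 1]
append row[1]+row[0] = 6+3 = 9 → [3, 6, 9, 1, 9]
row[-1] = row[0]+row[-1] = 3+9 = 12 → [3, 6, 9, 1, 12]
row[-2] = row[0]-row[2] = 3-9 = -6 → [3, 6, 9, -6, 12]
append row[0]+row[0] = 3+3 = 6 → [3, 6, 9, -6, 12, 6]
row[1] = row[0]*row[-1] = 3*6 = 18 → [3, 18, 9, -6, 12, 6]
append 1 → [3, 18, 9, -6, 12, 6, 1]
pop(5) removes 6 → [3, 18, 9, -6, 12, 1]
sum = 37

37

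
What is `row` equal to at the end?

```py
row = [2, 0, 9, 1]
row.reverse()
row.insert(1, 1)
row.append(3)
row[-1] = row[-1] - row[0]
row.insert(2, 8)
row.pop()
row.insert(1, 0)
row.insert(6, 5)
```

[1, 0, 1, 8, 9, 0, 5, 2]

reverse → [1, 9, 0, 2]
insert 1 at 1 → [1, 1, 9, 0, 2]
append 3 → [1, 1, 9, 0, 2, 3]
row[-1] = row[-1]-row[0] = 3-1 = 2 → [1, 1, 9, 0, 2, 2]
insert 8 at 2 → [1, 1, 8, 9, 0, 2, 2]
pop() removes 2 → [1, 1, 8, 9, 0, 2]
insert 0 at 1 → [1, 0, 1, 8, 9, 0, 2]
insert 5 at 6 → [1, 0, 1, 8, 9, 0, 5, 2]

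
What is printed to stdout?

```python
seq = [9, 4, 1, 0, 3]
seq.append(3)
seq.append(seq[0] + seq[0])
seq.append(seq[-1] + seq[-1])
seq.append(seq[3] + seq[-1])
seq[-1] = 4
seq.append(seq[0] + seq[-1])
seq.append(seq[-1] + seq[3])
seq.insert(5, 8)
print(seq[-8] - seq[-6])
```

0

append 3 → [9, 4, 1, 0, 3, 3]
append seq[0]+seq[0] = 9+9 = 18 → [9, 4, 1, 0, 3, 3, 18]
append seq[-1]+seq[-1] = 18+18 = 36 → [9, 4, 1, 0, 3, 3, 18, 36]
append seq[3]+seq[-1] = 0+36 = 36 → [9, 4, 1, 0, 3, 3, 18, 36, 36]
seq[-1] = 4 → [9, 4, 1, 0, 3, 3, 18, 36, 4]
append seq[0]+seq[-1] = 9+4 = 13 → [9, 4, 1, 0, 3, 3, 18, 36, 4, 13]
append seq[-1]+seq[3] = 13+0 = 13 → [9, 4, 1, 0, 3, 3, 18, 36, 4, 13, 13]
insert 8 at 5 → [9, 4, 1, 0, 3, 8, 3, 18, 36, 4, 13, 13]
seq[-8]-seq[-6] = 3-3 = 0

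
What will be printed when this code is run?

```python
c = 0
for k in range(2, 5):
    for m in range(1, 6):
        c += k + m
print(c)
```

90

k=2,m=1: c = 0+3 = 3
k=2,m=2: c = 3+4 = 7
k=2,m=3: c = 7+5 = 12
k=2,m=4: c = 12+6 = 18
k=2,m=5: c = 18+7 = 25
k=3,m=1: c = 25+4 = 29
k=3,m=2: c = 29+5 = 34
k=3,m=3: c = 34+6 = 40
k=3,m=4: c = 40+7 = 47
k=3,m=5: c = 47+8 = 55
k=4,m=1: c = 55+5 = 60
k=4,m=2: c = 60+6 = 66
k=4,m=3: c = 66+7 = 73
k=4,m=4: c = 73+8 = 81
k=4,m=5: c = 81+9 = 90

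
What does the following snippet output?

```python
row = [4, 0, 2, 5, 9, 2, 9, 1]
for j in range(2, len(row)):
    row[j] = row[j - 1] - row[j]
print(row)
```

[4, 0, -2, -7, -16, -18, -27, -28]

j=2: row[2] = 0-2 = -2 → [4, 0, -2, 5, 9, 2, 9, 1]
j=3: row[3] = (-2)-5 = -7 → [4, 0, -2, -7, 9, 2, 9, 1]
j=4: row[4] = (-7)-9 = -16 → [4, 0, -2, -7, -16, 2, 9, 1]
j=5: row[5] = (-16)-2 = -18 → [4, 0, -2, -7, -16, -18, 9, 1]
j=6: row[6] = (-18)-9 = -27 → [4, 0, -2, -7, -16, -18, -27, 1]
j=7: row[7] = (-27)-1 = -28 → [4, 0, -2, -7, -16, -18, -27, -28]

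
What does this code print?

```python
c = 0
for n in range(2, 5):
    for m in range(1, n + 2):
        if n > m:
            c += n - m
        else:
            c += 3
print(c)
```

28

n=2,m=1: 2>1, c = 0+1 = 1
n=2,m=2: not 2>2, c = 1+3 = 4
n=2,m=3: not 2>3, c = 4+3 = 7
n=3,m=1: 3>1, c = 7+2 = 9
n=3,m=2: 3>2, c = 9+1 = 10
n=3,m=3: not 3>3, c = 10+3 = 13
n=3,m=4: not 3>4, c = 13+3 = 16
n=4,m=1: 4>1, c = 16+3 = 19
n=4,m=2: 4>2, c = 19+2 = 21
n=4,m=3: 4>3, c = 21+1 = 22
n=4,m=4: not 4>4, c = 22+3 = 25
n=4,m=5: not 4>5, c = 25+3 = 28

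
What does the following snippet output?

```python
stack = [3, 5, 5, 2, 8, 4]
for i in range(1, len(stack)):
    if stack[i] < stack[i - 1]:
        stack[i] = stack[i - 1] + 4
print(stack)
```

i=1: 5>=3, unchanged → [3, 5, 5, 2, 8, 4]
i=2: 5>=5, unchanged → [3, 5, 5, 2, 8, 4]
i=3: 2<5, stack[3] = 5+4 = 9 → [3, 5, 5, 9, 8, 4]
i=4: 8<9, stack[4] = 9+4 = 13 → [3, 5, 5, 9, 13, 4]
i=5: 4<13, stack[5] = 13+4 = 17 → [3, 5, 5, 9, 13, 17]

[3, 5, 5, 9, 13, 17]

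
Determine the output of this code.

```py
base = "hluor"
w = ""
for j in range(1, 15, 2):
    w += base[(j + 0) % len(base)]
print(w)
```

lohurlo

j=1: add base[1]='l' → 'l'
j=3: add base[3]='o' → 'lo'
j=5: add base[0]='h' → 'loh'
j=7: add base[2]='u' → 'lohu'
j=9: add base[4]='r' → 'lohur'
j=11: add base[1]='l' → 'lohurl'
j=13: add base[3]='o' → 'lohurlo'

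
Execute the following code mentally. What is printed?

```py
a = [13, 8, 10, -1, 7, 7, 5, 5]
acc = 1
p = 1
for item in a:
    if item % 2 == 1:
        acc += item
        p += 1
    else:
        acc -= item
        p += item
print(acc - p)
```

-6

item=13: odd, acc = 1+13 = 14; p=2
item=8: not odd, acc = 14-8 = 6; p=10
item=10: not odd, acc = 6-10 = -4; p=20
item=-1: odd, acc = (-4)+(-1) = -5; p=21
item=7: odd, acc = (-5)+7 = 2; p=22
item=7: odd, acc = 2+7 = 9; p=23
item=5: odd, acc = 9+5 = 14; p=24
item=5: odd, acc = 14+5 = 19; p=25
acc-p = 19-25 = -6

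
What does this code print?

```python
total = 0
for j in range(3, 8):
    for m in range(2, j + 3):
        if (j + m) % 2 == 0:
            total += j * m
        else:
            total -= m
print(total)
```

j=3,m=2: odd sum, total = 0-2 = -2
j=3,m=3: even sum, total = (-2)+9 = 7
j=3,m=4: odd sum, total = 7-4 = 3
j=3,m=5: even sum, total = 3+15 = 18
j=4,m=2: even sum, total = 18+8 = 26
j=4,m=3: odd sum, total = 26-3 = 23
j=4,m=4: even sum, total = 23+16 = 39
j=4,m=5: odd sum, total = 39-5 = 34
j=4,m=6: even sum, total = 34+24 = 58
j=5,m=2: odd sum, total = 58-2 = 56
j=5,m=3: even sum, total = 56+15 = 71
j=5,m=4: odd sum, total = 71-4 = 67
j=5,m=5: even sum, total = 67+25 = 92
j=5,m=6: odd sum, total = 92-6 = 86
j=5,m=7: even sum, total = 86+35 = 121
j=6,m=2: even sum, total = 121+12 = 133
j=6,m=3: odd sum, total = 133-3 = 130
j=6,m=4: even sum, total = 130+24 = 154
j=6,m=5: odd sum, total = 154-5 = 149
j=6,m=6: even sum, total = 149+36 = 185
j=6,m=7: odd sum, total = 185-7 = 178
j=6,m=8: even sum, total = 178+48 = 226
j=7,m=2: odd sum, total = 226-2 = 224
j=7,m=3: even sum, total = 224+21 = 245
j=7,m=4: odd sum, total = 245-4 = 241
j=7,m=5: even sum, total = 241+35 = 276
j=7,m=6: odd sum, total = 276-6 = 270
j=7,m=7: even sum, total = 270+49 = 319
j=7,m=8: odd sum, total = 319-8 = 311
j=7,m=9: even sum, total = 311+63 = 374

374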